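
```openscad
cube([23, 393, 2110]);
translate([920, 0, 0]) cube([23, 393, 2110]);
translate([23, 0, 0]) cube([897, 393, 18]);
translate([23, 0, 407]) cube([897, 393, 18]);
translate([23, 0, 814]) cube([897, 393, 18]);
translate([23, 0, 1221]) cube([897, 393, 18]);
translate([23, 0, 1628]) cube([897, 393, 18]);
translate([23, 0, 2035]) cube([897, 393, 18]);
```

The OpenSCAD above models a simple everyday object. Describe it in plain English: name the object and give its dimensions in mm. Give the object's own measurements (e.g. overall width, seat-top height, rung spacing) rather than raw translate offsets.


An open bookshelf. Two side panels, each 23 mm thick, 393 mm deep and 2110 mm tall, stand 943 mm apart (outside-to-outside). Between them sit 6 shelves, each 18 mm thick and 393 mm deep, spanning the full gap between the sides. The bottom shelf rests on the floor (its underside at z = 0) and the clear gap between one shelf's top and the next shelf's underside is 389 mm.


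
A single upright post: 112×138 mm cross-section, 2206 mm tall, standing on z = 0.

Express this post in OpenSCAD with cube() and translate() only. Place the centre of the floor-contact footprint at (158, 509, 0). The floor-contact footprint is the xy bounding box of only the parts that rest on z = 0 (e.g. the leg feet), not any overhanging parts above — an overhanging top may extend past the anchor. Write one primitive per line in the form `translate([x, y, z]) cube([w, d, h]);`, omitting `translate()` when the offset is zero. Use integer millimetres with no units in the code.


translate([102, 440, 0]) cube([112, 138, 2206]);


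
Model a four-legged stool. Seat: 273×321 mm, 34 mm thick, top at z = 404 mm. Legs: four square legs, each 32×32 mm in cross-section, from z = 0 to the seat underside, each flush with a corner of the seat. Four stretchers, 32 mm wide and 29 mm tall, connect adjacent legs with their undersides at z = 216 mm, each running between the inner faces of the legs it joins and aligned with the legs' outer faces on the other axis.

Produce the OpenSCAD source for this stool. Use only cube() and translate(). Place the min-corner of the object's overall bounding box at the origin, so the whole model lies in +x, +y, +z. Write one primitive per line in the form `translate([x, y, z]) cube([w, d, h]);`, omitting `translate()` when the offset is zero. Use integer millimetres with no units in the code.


// leg_h = 404 - 34 = 370
// stretcher span = 273 - 2*32 = 209
translate([0, 0, 370]) cube([273, 321, 34]);
cube([32, 32, 370]);
translate([241, 0, 0]) cube([32, 32, 370]);
translate([0, 289, 0]) cube([32, 32, 370]);
translate([241, 289, 0]) cube([32, 32, 370]);
translate([32, 0, 216]) cube([209, 32, 29]);
translate([32, 289, 216]) cube([209, 32, 29]);
translate([0, 32, 216]) cube([32, 257, 29]);
translate([241, 32, 216]) cube([32, 257, 29]);


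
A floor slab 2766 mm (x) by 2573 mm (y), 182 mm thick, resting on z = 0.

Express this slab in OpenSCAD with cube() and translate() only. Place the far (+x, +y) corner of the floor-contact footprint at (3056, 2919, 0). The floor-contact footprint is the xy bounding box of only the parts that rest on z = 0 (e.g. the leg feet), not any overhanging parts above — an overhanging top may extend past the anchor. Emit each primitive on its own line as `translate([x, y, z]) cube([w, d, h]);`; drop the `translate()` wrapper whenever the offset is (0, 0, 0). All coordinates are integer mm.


translate([290, 346, 0]) cube([2766, 2573, 182]);


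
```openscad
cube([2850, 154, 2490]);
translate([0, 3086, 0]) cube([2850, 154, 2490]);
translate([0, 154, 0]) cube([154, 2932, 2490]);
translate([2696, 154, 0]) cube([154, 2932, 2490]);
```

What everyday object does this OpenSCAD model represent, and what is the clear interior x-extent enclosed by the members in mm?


A house (or room) frame. The interior width is 2542 mm.

Four 2490 mm walls enclosing a rectangle with no floor or roof — a room or house frame. Outside width is 2850 mm and wall thickness is 154 mm, so the interior width is 2850 − 2 × 154 = 2542 mm.


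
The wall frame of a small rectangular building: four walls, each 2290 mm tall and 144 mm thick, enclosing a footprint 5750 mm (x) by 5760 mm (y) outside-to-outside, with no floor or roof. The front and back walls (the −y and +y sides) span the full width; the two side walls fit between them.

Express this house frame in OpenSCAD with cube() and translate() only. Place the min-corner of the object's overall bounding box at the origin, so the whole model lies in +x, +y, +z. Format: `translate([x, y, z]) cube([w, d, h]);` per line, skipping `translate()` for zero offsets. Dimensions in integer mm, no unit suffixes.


cube([5750, 144, 2290]);
translate([0, 5616, 0]) cube([5750, 144, 2290]);
translate([0, 144, 0]) cube([144, 5472, 2290]);
translate([5606, 144, 0]) cube([144, 5472, 2290]);


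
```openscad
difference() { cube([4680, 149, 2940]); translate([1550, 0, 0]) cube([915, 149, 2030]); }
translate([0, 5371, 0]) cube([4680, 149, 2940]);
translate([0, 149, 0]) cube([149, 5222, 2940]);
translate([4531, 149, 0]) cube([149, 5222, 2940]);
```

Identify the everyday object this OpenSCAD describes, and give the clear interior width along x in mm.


A single room. The interior width is 4382 mm.

Four walls enclosing a rectangle with a door in the front wall — a room. Outside width 4680 minus two 149 mm walls gives 4382 mm.


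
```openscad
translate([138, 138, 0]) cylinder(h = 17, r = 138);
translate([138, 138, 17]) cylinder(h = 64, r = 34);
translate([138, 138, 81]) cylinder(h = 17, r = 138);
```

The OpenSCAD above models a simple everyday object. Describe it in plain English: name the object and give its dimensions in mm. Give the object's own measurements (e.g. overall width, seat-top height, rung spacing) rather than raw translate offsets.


A spool: two coaxial disc flanges of radius 138 mm and thickness 17 mm, joined by a core cylinder of radius 34 mm and height 64 mm. The lower flange rests on z = 0 and the three cylinders share a vertical axis.


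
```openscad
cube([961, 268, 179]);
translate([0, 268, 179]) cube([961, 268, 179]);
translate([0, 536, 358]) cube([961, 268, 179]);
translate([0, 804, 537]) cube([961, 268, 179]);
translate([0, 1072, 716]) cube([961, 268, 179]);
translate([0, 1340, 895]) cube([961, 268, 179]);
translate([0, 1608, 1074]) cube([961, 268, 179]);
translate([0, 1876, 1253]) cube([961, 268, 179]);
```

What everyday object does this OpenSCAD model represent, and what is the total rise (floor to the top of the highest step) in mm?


A staircase. The total rise is 1432 mm.

8 identical blocks, each offset up and back from the previous — a staircase. Each step is 179 mm tall and there are 8 of them, so the total rise is 8 × 179 = 1432 mm.


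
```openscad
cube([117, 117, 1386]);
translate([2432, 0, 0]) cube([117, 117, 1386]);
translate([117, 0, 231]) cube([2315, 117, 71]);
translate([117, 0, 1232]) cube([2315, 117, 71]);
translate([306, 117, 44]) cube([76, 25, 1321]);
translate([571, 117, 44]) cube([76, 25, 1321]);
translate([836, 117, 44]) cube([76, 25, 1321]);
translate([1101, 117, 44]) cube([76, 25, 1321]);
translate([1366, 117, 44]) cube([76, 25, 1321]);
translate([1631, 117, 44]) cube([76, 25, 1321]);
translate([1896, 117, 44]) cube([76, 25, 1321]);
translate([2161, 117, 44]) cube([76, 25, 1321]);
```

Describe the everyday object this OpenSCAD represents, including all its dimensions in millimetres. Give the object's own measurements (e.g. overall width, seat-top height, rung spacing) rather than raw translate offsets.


A fence section. Two 117×117 mm posts, 1386 mm tall, stand on the floor with a clear span of 2315 mm between their inner faces. Two horizontal rails of 117×71 mm section span the gap between the posts with their undersides at z = 231 mm and z = 1232 mm, flush with the posts' −y face. 8 pickets, each 76 mm wide, 25 mm thick and 1321 mm tall, are fixed to the +y face of the rails with their bottoms at z = 44 mm, spaced across the span with a 189 mm gap after the −x post and between neighbouring pickets, with 195 mm left before the +x post.


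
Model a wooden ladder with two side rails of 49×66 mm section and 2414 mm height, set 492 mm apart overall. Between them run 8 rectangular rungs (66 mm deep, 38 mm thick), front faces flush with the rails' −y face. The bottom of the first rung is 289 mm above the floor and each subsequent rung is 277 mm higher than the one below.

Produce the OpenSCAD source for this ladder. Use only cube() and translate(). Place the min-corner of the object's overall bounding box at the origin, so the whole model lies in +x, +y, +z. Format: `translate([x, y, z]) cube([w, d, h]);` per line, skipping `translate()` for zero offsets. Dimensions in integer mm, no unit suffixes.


cube([49, 66, 2414]);
translate([443, 0, 0]) cube([49, 66, 2414]);
translate([49, 0, 289]) cube([394, 66, 38]);
translate([49, 0, 566]) cube([394, 66, 38]);
translate([49, 0, 843]) cube([394, 66, 38]);
translate([49, 0, 1120]) cube([394, 66, 38]);
translate([49, 0, 1397]) cube([394, 66, 38]);
translate([49, 0, 1674]) cube([394, 66, 38]);
translate([49, 0, 1951]) cube([394, 66, 38]);
translate([49, 0, 2228]) cube([394, 66, 38]);


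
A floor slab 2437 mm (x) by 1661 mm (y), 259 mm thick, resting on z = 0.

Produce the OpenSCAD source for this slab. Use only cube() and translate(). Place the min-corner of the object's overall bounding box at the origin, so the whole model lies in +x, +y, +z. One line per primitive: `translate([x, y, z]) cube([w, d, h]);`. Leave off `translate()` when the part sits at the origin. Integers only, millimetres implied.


cube([2437, 1661, 259]);


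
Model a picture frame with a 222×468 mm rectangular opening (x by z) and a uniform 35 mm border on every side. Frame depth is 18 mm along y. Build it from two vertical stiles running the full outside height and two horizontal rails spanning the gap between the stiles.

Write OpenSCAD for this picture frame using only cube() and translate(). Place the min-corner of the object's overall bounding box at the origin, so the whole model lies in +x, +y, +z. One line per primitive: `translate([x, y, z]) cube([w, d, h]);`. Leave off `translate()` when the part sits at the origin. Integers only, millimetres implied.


cube([35, 18, 538]);
translate([257, 0, 0]) cube([35, 18, 538]);
translate([35, 0, 0]) cube([222, 18, 35]);
translate([35, 0, 503]) cube([222, 18, 35]);


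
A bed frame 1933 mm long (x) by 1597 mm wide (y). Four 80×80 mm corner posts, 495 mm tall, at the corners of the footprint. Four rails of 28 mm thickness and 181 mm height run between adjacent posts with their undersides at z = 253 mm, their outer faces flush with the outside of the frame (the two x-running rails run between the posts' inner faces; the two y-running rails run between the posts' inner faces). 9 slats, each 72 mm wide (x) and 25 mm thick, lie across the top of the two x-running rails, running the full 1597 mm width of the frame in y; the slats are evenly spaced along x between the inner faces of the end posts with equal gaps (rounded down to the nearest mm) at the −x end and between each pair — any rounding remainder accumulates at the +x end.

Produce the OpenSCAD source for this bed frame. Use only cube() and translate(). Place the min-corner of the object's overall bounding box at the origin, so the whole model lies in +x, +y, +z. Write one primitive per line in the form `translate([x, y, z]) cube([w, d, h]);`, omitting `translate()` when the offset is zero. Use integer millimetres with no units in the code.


cube([80, 80, 495]);
translate([0, 1517, 0]) cube([80, 80, 495]);
translate([1853, 0, 0]) cube([80, 80, 495]);
translate([1853, 1517, 0]) cube([80, 80, 495]);
translate([80, 0, 253]) cube([1773, 28, 181]);
translate([80, 1569, 253]) cube([1773, 28, 181]);
translate([0, 80, 253]) cube([28, 1437, 181]);
translate([1905, 80, 253]) cube([28, 1437, 181]);
translate([192, 0, 434]) cube([72, 1597, 25]);
translate([376, 0, 434]) cube([72, 1597, 25]);
translate([560, 0, 434]) cube([72, 1597, 25]);
translate([744, 0, 434]) cube([72, 1597, 25]);
translate([928, 0, 434]) cube([72, 1597, 25]);
translate([1112, 0, 434]) cube([72, 1597, 25]);
translate([1296, 0, 434]) cube([72, 1597, 25]);
translate([1480, 0, 434]) cube([72, 1597, 25]);
translate([1664, 0, 434]) cube([72, 1597, 25]);


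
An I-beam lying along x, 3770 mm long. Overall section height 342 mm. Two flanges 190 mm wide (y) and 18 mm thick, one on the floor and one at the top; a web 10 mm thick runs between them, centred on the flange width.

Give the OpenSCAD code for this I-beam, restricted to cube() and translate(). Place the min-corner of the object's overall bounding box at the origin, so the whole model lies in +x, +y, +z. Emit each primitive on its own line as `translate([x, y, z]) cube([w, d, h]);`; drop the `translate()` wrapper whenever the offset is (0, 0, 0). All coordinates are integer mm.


cube([3770, 190, 18]);
translate([0, 90, 18]) cube([3770, 10, 306]);
translate([0, 0, 324]) cube([3770, 190, 18]);


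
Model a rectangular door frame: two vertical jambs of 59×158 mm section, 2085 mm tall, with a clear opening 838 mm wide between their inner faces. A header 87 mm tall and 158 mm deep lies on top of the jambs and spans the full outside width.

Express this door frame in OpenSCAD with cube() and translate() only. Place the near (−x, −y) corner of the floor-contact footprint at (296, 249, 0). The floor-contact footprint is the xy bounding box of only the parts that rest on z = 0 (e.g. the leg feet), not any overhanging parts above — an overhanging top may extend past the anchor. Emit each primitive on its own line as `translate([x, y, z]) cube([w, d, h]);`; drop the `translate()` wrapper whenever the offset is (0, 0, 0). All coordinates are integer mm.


translate([296, 249, 0]) cube([59, 158, 2085]);
translate([1193, 249, 0]) cube([59, 158, 2085]);
translate([296, 249, 2085]) cube([956, 158, 87]);


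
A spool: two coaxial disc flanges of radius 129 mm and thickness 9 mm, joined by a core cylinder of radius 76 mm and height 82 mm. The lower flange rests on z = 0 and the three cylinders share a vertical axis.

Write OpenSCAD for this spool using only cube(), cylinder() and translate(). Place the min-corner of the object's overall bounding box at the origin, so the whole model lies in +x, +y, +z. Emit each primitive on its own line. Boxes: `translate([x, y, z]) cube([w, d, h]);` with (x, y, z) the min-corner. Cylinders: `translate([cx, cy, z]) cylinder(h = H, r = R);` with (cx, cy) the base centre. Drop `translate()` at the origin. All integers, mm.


translate([129, 129, 0]) cylinder(h = 9, r = 129);
translate([129, 129, 9]) cylinder(h = 82, r = 76);
translate([129, 129, 91]) cylinder(h = 9, r = 129);


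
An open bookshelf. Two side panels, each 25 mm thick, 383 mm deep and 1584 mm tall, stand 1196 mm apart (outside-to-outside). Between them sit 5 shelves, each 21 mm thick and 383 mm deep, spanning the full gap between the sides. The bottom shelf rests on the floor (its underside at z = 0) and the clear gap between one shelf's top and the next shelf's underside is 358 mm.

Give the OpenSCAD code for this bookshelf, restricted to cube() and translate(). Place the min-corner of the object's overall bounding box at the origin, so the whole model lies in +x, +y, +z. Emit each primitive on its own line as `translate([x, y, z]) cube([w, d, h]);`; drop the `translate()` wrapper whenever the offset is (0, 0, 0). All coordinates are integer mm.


cube([25, 383, 1584]);
translate([1171, 0, 0]) cube([25, 383, 1584]);
translate([25, 0, 0]) cube([1146, 383, 21]);
translate([25, 0, 379]) cube([1146, 383, 21]);
translate([25, 0, 758]) cube([1146, 383, 21]);
translate([25, 0, 1137]) cube([1146, 383, 21]);
translate([25, 0, 1516]) cube([1146, 383, 21]);


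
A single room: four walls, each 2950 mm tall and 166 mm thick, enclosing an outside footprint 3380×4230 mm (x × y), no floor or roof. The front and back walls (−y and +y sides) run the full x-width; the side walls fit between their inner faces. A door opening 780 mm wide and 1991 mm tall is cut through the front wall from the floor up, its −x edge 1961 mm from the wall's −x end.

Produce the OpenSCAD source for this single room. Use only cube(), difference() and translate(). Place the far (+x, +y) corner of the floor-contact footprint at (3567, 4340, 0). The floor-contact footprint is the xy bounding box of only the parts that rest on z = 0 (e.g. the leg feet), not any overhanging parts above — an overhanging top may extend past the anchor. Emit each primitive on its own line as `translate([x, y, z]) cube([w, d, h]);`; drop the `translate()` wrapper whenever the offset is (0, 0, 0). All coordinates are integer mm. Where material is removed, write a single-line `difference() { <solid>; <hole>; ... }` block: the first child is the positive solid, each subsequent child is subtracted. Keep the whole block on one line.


difference() { translate([187, 110, 0]) cube([3380, 166, 2950]); translate([2148, 110, 0]) cube([780, 166, 1991]); }
translate([187, 4174, 0]) cube([3380, 166, 2950]);
translate([187, 276, 0]) cube([166, 3898, 2950]);
translate([3401, 276, 0]) cube([166, 3898, 2950]);


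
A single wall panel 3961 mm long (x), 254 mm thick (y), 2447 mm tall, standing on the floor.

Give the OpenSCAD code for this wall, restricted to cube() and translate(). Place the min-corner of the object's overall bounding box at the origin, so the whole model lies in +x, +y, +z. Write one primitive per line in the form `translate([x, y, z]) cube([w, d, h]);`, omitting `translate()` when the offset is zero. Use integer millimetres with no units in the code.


cube([3961, 254, 2447]);


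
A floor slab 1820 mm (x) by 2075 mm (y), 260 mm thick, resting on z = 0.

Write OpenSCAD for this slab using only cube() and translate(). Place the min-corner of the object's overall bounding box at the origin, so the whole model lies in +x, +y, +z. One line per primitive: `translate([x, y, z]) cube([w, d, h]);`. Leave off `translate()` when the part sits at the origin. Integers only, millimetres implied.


cube([1820, 2075, 260]);


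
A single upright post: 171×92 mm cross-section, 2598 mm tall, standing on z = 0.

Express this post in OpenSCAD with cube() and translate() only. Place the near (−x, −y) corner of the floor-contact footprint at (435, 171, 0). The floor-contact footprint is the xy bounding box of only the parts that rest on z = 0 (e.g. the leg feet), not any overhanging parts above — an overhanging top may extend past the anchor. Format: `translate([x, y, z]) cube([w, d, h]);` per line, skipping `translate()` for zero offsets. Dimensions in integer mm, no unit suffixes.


translate([435, 171, 0]) cube([171, 92, 2598]);


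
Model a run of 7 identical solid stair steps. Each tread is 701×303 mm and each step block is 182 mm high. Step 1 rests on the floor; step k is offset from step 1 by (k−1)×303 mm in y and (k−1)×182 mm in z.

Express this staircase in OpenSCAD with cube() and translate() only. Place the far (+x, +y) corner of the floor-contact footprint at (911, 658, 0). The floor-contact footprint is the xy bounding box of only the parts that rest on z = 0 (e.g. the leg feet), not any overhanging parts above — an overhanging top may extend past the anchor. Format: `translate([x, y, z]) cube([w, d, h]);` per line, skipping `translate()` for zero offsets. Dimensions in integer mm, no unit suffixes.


translate([210, 355, 0]) cube([701, 303, 182]);
translate([210, 658, 182]) cube([701, 303, 182]);
translate([210, 961, 364]) cube([701, 303, 182]);
translate([210, 1264, 546]) cube([701, 303, 182]);
translate([210, 1567, 728]) cube([701, 303, 182]);
translate([210, 1870, 910]) cube([701, 303, 182]);
translate([210, 2173, 1092]) cube([701, 303, 182]);


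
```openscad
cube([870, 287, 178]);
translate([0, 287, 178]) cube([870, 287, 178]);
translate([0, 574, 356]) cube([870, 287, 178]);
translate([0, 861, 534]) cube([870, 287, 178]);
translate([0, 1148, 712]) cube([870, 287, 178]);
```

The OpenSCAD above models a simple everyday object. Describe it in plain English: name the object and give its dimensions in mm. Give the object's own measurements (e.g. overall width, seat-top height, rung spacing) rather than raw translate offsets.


A straight staircase of 5 solid steps. Each step is 870 mm wide (x), 287 mm deep (y, the going) and 178 mm tall (the rise). The first step rests on the floor; each subsequent step sits one going further in +y and one rise higher in +z, directly behind and above the previous step with no overlap.


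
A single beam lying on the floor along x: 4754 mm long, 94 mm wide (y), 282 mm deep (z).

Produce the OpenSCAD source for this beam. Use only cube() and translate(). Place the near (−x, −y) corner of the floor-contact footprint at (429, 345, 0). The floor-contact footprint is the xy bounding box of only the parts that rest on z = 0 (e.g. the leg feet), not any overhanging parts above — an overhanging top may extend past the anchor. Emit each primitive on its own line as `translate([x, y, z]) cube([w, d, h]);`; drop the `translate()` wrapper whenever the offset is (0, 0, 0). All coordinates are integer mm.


translate([429, 345, 0]) cube([4754, 94, 282]);


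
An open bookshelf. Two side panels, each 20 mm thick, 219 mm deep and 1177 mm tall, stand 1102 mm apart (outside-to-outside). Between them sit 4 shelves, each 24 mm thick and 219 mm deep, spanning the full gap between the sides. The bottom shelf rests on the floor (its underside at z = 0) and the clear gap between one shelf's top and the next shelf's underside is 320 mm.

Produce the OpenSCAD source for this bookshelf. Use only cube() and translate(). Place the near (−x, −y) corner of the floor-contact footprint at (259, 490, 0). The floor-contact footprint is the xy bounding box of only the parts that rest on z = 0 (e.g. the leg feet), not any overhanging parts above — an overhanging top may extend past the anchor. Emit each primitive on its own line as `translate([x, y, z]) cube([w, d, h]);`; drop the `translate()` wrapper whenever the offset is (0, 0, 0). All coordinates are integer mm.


translate([259, 490, 0]) cube([20, 219, 1177]);
translate([1341, 490, 0]) cube([20, 219, 1177]);
translate([279, 490, 0]) cube([1062, 219, 24]);
translate([279, 490, 344]) cube([1062, 219, 24]);
translate([279, 490, 688]) cube([1062, 219, 24]);
translate([279, 490, 1032]) cube([1062, 219, 24]);


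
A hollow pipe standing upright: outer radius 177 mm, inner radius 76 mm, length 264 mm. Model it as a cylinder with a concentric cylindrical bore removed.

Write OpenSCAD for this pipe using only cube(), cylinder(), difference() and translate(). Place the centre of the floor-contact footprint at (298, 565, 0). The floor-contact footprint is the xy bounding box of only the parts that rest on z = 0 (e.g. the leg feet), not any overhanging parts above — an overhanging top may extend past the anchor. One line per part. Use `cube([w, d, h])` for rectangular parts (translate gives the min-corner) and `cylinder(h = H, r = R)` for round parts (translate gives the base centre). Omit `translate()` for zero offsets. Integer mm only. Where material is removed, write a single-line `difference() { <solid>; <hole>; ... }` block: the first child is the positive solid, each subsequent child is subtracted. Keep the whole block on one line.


difference() { translate([298, 565, 0]) cylinder(h = 264, r = 177); translate([298, 565, 0]) cylinder(h = 264, r = 76); }


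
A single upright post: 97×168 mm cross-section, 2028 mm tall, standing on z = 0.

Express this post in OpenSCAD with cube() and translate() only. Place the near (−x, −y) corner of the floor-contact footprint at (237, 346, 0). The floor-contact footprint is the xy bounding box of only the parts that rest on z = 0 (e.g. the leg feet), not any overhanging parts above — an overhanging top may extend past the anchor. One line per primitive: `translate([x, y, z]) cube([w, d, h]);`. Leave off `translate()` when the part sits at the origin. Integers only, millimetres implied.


translate([237, 346, 0]) cube([97, 168, 2028]);


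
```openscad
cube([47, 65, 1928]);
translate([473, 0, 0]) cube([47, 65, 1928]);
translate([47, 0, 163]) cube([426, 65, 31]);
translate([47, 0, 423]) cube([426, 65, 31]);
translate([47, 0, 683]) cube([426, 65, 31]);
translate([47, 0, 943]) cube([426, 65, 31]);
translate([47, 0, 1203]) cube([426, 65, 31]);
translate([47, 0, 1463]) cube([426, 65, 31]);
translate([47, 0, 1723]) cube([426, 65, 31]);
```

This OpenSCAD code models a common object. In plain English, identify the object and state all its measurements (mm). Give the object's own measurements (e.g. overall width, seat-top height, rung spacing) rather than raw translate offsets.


A straight ladder. Two 47×65 mm vertical rails, 1928 mm tall, stand 520 mm apart (outside-to-outside) with their front faces coplanar on the −y side. 7 rungs, each 65 mm deep and 31 mm tall, span between the inner faces of the rails, front faces flush with the rails. The lowest rung's underside is at z = 163 mm and rungs are spaced 260 mm apart (underside to underside).


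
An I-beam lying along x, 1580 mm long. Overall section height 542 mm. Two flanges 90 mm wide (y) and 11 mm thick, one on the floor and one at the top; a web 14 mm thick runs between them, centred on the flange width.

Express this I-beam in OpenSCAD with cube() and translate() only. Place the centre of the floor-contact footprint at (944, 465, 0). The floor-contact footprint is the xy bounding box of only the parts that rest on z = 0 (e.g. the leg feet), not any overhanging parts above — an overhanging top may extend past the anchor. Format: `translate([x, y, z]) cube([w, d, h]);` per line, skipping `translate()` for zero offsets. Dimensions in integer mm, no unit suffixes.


translate([154, 420, 0]) cube([1580, 90, 11]);
translate([154, 458, 11]) cube([1580, 14, 520]);
translate([154, 420, 531]) cube([1580, 90, 11]);


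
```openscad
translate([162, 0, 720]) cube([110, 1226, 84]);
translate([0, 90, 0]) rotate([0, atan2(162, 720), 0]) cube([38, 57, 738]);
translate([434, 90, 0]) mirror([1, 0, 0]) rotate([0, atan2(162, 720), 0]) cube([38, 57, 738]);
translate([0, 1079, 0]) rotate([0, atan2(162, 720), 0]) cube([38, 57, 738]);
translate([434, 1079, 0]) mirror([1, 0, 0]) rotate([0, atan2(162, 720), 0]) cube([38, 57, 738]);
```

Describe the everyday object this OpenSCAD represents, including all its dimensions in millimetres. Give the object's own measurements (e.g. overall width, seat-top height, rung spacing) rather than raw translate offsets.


A sawhorse. A 110×1226×84 mm beam (x, y, z) sits on two A-frame leg pairs. Each pair is two raked legs of 38×57 mm section (57 mm along y) splaying symmetrically in x. Each leg rises 720 mm vertically over 162 mm of horizontal reach and is 738 mm long along its own axis. Every leg's outer bottom edge rests on the floor and its outer top edge meets a bottom edge of the beam — the left legs (tilting toward +x) meet the beam's −x bottom edge, the right legs (their mirror images, tilting toward −x) meet its +x bottom edge — so the leg tops tuck under the beam, the beam's underside is 720 mm above the floor, and the feet are 434 mm apart outside-to-outside with the beam centred between them. The two leg pairs are set in 90 mm from either end of the beam.


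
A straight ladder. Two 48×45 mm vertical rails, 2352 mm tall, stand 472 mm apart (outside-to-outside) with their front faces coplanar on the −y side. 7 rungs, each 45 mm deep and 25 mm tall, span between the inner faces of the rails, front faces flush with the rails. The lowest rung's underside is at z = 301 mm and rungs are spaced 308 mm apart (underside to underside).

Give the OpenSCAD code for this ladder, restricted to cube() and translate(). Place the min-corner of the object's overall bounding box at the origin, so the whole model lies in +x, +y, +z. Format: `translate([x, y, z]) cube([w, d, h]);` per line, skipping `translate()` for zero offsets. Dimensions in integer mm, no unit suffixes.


// rung span = 472 - 2*48 = 376
// rung[k] z = 301 + k*308
cube([48, 45, 2352]);
translate([424, 0, 0]) cube([48, 45, 2352]);
translate([48, 0, 301]) cube([376, 45, 25]);
translate([48, 0, 609]) cube([376, 45, 25]);
translate([48, 0, 917]) cube([376, 45, 25]);
translate([48, 0, 1225]) cube([376, 45, 25]);
translate([48, 0, 1533]) cube([376, 45, 25]);
translate([48, 0, 1841]) cube([376, 45, 25]);
translate([48, 0, 2149]) cube([376, 45, 25]);


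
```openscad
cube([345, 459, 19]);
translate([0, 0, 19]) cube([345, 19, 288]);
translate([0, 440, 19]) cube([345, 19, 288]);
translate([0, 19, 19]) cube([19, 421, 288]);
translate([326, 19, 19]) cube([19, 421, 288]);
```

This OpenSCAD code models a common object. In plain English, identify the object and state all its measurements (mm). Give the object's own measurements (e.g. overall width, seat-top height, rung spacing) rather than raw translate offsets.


An open-topped rectangular box: outside dimensions 345×459×307 mm, with a uniform wall and base thickness of 19 mm. The base is a full 345×459 slab on the floor; four walls sit on top of the base. The front and back walls (the −y and +y sides) span the full width; the two side walls fit between them.


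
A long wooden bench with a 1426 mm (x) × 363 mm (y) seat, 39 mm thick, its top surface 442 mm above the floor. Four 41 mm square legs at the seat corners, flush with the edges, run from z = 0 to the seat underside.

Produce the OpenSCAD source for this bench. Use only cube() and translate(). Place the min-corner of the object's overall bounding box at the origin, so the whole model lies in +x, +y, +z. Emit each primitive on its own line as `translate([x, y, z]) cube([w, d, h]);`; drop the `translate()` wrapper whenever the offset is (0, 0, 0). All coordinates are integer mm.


// leg_h = 442 − 39 = 403
translate([0, 0, 403]) cube([1426, 363, 39]);
cube([41, 41, 403]);
translate([0, 322, 0]) cube([41, 41, 403]);
translate([1385, 0, 0]) cube([41, 41, 403]);
translate([1385, 322, 0]) cube([41, 41, 403]);


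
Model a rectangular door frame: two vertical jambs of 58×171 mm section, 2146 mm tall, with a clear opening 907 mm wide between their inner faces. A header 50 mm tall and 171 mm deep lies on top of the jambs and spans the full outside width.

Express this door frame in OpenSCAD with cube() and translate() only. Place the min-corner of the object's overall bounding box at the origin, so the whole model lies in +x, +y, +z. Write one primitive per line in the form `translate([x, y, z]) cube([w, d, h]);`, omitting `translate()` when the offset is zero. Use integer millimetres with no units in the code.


cube([58, 171, 2146]);
translate([965, 0, 0]) cube([58, 171, 2146]);
translate([0, 0, 2146]) cube([1023, 171, 50]);


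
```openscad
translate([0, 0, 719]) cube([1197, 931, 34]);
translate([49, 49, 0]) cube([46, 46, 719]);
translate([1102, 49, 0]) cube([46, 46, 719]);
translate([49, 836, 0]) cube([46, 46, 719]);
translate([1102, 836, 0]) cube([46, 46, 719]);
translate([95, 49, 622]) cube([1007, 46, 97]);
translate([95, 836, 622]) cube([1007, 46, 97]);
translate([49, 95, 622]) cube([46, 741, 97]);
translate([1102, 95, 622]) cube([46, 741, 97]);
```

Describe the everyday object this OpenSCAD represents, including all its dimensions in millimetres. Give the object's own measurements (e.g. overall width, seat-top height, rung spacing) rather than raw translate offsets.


A table: top 1197 mm (x) × 931 mm (y), 34 mm thick, upper face at z = 753 mm, on four 46×46 mm square legs, each inset 49 mm from the nearest pair of top edges from z = 0 to the bottom of the top. Four apron rails, 46 mm thick and 97 mm tall, run between adjacent legs with their top edges flush with the underside of the top and their outer faces flush with the legs' outer faces.


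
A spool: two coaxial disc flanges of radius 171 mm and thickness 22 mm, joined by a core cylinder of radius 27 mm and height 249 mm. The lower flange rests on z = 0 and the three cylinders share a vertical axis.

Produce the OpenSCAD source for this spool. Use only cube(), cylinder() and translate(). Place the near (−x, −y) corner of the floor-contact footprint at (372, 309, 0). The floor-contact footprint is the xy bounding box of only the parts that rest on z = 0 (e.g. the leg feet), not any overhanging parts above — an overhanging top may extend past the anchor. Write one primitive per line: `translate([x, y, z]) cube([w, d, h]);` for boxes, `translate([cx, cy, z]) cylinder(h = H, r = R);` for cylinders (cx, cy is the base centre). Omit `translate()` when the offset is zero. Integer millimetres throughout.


translate([543, 480, 0]) cylinder(h = 22, r = 171);
translate([543, 480, 22]) cylinder(h = 249, r = 27);
translate([543, 480, 271]) cylinder(h = 22, r = 171);


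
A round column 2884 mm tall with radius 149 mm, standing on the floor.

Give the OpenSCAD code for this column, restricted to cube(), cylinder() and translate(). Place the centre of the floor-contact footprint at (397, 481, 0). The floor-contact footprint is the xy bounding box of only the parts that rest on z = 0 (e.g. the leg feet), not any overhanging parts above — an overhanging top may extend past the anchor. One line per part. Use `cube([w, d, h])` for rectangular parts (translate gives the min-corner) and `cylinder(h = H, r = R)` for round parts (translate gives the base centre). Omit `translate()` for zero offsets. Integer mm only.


translate([397, 481, 0]) cylinder(h = 2884, r = 149);


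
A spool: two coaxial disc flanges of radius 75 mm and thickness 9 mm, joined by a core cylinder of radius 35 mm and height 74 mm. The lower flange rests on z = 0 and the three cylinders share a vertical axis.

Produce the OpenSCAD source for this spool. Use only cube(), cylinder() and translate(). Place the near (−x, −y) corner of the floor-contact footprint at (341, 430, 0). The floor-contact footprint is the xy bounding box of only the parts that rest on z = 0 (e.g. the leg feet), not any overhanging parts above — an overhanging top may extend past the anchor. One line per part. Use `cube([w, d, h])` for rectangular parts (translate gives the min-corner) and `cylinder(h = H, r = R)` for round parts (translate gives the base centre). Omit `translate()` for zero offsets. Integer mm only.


translate([416, 505, 0]) cylinder(h = 9, r = 75);
translate([416, 505, 9]) cylinder(h = 74, r = 35);
translate([416, 505, 83]) cylinder(h = 9, r = 75);


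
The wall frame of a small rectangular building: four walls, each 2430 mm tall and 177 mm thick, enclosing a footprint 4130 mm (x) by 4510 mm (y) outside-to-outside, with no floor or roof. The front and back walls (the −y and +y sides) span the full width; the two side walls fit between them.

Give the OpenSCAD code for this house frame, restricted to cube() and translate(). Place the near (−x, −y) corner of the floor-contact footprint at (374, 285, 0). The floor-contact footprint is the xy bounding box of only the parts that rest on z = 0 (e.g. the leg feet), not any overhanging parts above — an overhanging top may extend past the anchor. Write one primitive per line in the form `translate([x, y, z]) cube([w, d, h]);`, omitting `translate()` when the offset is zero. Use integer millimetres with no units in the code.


translate([374, 285, 0]) cube([4130, 177, 2430]);
translate([374, 4618, 0]) cube([4130, 177, 2430]);
translate([374, 462, 0]) cube([177, 4156, 2430]);
translate([4327, 462, 0]) cube([177, 4156, 2430]);


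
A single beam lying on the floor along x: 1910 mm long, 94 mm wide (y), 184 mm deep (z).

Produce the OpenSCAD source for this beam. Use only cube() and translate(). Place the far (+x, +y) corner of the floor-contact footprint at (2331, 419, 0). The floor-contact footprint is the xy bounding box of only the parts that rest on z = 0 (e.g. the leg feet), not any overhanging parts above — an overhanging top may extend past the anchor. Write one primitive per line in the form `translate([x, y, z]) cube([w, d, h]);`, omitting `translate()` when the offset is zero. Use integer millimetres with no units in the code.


translate([421, 325, 0]) cube([1910, 94, 184]);


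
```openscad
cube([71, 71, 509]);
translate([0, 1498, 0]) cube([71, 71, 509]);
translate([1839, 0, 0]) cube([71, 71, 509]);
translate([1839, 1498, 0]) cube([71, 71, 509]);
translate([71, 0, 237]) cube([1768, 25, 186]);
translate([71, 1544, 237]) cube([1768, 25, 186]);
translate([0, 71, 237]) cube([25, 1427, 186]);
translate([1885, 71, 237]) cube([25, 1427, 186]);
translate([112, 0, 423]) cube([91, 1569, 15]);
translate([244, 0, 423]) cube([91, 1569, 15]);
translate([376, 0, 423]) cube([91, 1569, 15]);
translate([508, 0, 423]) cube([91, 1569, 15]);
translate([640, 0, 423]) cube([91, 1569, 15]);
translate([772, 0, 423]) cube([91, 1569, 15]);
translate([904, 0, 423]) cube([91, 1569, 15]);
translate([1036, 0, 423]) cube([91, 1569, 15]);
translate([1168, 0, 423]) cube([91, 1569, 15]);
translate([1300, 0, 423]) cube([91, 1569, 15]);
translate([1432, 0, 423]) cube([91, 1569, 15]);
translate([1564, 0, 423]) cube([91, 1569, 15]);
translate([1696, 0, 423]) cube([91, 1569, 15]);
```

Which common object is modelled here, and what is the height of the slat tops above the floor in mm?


A bed frame. The slat-top height is 438 mm.

Four posts, four rails, and a row of slats — a bed frame. Slats sit on the rails at z = 237 + 186 = 423; with slat thickness 15, the top is 438 mm.


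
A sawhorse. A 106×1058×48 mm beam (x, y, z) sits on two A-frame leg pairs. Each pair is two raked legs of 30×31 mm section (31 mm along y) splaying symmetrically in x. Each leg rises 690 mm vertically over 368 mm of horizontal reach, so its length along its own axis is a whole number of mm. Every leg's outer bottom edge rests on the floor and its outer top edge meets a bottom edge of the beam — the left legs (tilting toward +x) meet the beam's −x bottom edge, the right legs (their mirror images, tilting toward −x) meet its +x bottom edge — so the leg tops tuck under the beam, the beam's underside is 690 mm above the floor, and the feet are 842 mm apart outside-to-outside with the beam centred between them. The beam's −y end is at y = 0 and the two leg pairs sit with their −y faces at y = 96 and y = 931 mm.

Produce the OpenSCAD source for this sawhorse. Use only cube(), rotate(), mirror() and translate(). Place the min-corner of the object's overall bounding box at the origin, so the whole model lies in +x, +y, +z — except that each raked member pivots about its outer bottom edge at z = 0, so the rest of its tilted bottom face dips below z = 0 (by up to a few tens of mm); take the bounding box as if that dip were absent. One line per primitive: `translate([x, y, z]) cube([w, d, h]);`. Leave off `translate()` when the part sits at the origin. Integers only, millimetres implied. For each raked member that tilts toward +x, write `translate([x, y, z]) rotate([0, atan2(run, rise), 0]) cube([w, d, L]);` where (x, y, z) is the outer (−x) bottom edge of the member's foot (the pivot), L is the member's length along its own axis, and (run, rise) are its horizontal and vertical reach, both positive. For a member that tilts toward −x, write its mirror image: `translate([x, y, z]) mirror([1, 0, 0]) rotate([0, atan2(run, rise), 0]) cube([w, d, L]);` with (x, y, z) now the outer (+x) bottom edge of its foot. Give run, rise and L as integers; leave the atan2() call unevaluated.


// leg length = √(368² + 690²) = 782
// right-leg outer foot x = 2·368 + 106 = 842
// beam min-corner = (368, 0, 690)
translate([368, 0, 690]) cube([106, 1058, 48]);
translate([0, 96, 0]) rotate([0, atan2(368, 690), 0]) cube([30, 31, 782]);
translate([842, 96, 0]) mirror([1, 0, 0]) rotate([0, atan2(368, 690), 0]) cube([30, 31, 782]);
translate([0, 931, 0]) rotate([0, atan2(368, 690), 0]) cube([30, 31, 782]);
translate([842, 931, 0]) mirror([1, 0, 0]) rotate([0, atan2(368, 690), 0]) cube([30, 31, 782]);


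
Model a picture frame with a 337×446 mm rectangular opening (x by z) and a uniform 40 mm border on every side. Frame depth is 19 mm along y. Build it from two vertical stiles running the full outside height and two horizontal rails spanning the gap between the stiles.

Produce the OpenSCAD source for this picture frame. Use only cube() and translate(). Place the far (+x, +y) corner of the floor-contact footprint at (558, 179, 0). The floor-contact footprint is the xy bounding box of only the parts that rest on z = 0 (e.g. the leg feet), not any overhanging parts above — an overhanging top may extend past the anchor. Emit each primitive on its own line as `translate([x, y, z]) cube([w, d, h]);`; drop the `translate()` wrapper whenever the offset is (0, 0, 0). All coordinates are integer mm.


translate([141, 160, 0]) cube([40, 19, 526]);
translate([518, 160, 0]) cube([40, 19, 526]);
translate([181, 160, 0]) cube([337, 19, 40]);
translate([181, 160, 486]) cube([337, 19, 40]);
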